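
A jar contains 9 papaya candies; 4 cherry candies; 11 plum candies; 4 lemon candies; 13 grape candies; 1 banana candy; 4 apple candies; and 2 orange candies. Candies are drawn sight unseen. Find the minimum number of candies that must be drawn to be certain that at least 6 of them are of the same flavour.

By pigeonhole, the 8 flavours are the holes; the candies drawn are the pigeons.
To avoid 6 of any one flavour, the worst case takes at most 5 of each flavour, or every candy of a flavour that has fewer than 5.
That gives 5 + 4 + 5 + 4 + 5 + 1 + 4 + 2 = 30 candies with no flavour reaching 6.
The next candy forces some flavour to 6, so 30 + 1 = 31.

31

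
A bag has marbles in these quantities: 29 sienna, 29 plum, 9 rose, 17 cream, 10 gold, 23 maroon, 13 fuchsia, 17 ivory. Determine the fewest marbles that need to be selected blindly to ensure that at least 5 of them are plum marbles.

123

In the worst case for collecting plum marbles, every non-plum marble comes out first.
There are 29 + 9 + 17 + 10 + 23 + 13 + 17 = 118 non-plum marbles altogether.
After those, each further marble must be plum, so 118 + 5 = 123 draws guarantee 5 plum marbles.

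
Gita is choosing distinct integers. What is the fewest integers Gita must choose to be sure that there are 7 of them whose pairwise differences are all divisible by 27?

Integers whose pairwise differences are multiples of 27 are exactly those sharing a remainder mod 27. Pigeonhole: the 27 residue classes mod 27 are the pigeonholes.
With 162 integers one could put 6 in each residue class and have no class reach 7.
The 163rd integer pushes some class to 7, so 27·6 + 1 = 163.

163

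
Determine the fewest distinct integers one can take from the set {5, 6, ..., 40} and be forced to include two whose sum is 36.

Two chosen integers sum to 36 exactly when both halves of some pair {x, 36−x} with 5 ≤ x ≤ 36−x ≤ 31 are chosen — 13 such pairs.
The remaining 10 elements (those with no distinct partner in range) can never complete a 36-sum, so the worst case takes all of them and one from each pair: 10 + 13 = 23.
The 24th integer has to be the second member of some pair, so 23 + 1 = 24.

24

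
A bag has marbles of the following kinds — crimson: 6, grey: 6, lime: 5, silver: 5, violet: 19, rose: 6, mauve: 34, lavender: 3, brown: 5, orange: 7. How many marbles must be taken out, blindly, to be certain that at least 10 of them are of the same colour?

By the pigeonhole principle, put each drawn marble into a box by colour. The largest draw with every box below 10 takes min(count, 9) from each colour; colours with fewer than 9 contribute all they have.
Σ min(cᵢ, 9) = 6 + 6 + 5 + 5 + 9 + 6 + 9 + 3 + 5 + 7 = 61.
Draw number 61 + 1 = 62 must push one box to 10.

62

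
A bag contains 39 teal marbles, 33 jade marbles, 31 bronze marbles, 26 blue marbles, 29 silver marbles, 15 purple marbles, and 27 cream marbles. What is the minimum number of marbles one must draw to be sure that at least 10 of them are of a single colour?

64

Pigeonhole: the 7 colours are the holes; the marbles drawn are the pigeons.
To avoid 10 of any one colour, the worst case takes at most 9 of each colour.
That gives 9 + 9 + 9 + 9 + 9 + 9 + 9 = 63 marbles with no colour reaching 10.
The next marble forces some colour to 10, so 63 + 1 = 64.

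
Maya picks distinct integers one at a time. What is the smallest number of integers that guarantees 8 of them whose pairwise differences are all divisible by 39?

274

Integers whose pairwise differences are multiples of 39 are exactly those sharing a remainder mod 39. The 39 residue classes mod 39 are the pigeonholes.
With 273 integers one could put 7 in each residue class and have no class reach 8.
The 274th integer pushes some class to 8, so 39·7 + 1 = 274.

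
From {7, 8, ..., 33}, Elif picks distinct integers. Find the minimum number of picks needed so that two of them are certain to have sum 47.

18

A set avoiding the sum 47 can contain at most one of each pair {x, 47−x}, plus the 7 elements whose complement lies outside the range.
The integers 7, …, 23 (17 of them) are such a set: any two sum to at least 7+8 = 15 and at most 22+23 = 45 < 47.
By the pigeonhole principle, any 18th integer completes one of the 10 pairs, so 18 choices force a sum of 47.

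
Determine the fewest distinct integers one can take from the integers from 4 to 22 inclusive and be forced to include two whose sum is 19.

Two chosen integers sum to 19 exactly when both halves of some pair {x, 19−x} with 4 ≤ x ≤ 19−x ≤ 15 are chosen — 6 such pairs.
The remaining 7 elements (those with no distinct partner in range) can never complete a 19-sum, so the worst case takes all of them and one from each pair: 7 + 6 = 13.
By pigeonhole, the 14th integer has to be the second member of some pair, so 13 + 1 = 14.

14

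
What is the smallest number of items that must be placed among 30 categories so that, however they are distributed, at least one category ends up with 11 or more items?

With 300 items one could put exactly 10 in each of the 30 categories, and no category would reach 11.
One more item must land in a category that already has 10, giving it 11.
So 30 × 10 + 1 = 301 items are required.

301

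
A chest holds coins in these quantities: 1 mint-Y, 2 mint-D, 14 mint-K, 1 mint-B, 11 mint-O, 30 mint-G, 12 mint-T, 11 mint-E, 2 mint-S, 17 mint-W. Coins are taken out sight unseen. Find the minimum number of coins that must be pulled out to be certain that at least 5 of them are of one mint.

31

An adversary could hand out at most 4 coins per mint (4 mints run out sooner): 1 + 2 + 4 + 1 + 4 + 4 + 4 + 4 + 2 + 4 = 30 coins and still no mint has 5.
One more coin lands in a mint already at 4, so 31 draws are enough and 30 are not.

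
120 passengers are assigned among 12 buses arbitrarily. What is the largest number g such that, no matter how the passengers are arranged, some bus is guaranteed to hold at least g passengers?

Pigeonhole: the 12 buses are the holes and the 120 passengers are the pigeons.
If every bus held at most 9 passengers, the total would be at most 12 × 9 = 108, which is less than 120.
So some bus holds at least ⌈120/12⌉ = 10 passengers.

10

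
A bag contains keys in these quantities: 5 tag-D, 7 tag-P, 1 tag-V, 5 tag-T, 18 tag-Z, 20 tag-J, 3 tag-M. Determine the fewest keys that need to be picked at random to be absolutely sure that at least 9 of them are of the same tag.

By pigeonhole, the 7 tags are the holes; the keys drawn are the pigeons.
To avoid 9 of any one tag, the worst case takes at most 8 of each tag, or every key of a tag that has fewer than 8.
That gives 5 + 7 + 1 + 5 + 8 + 8 + 3 = 37 keys with no tag reaching 9.
The next key forces some tag to 9, so 37 + 1 = 38.

38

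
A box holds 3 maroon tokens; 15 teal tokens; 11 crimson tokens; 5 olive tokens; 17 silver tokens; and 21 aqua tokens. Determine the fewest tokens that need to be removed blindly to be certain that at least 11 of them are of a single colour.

An adversary could hand out at most 10 tokens per colour (maroon, olive run out sooner): 3 + 10 + 10 + 5 + 10 + 10 = 48 tokens and still no colour has 11.
One more token lands in a colour already at 10, so 49 draws are enough and 48 are not.

49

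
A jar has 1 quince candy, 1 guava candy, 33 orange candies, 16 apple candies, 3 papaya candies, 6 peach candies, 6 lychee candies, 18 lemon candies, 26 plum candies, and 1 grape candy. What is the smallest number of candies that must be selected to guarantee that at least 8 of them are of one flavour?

By pigeonhole, put each drawn candy into a box by flavour. The largest draw with every box below 8 takes min(count, 7) from each flavour; flavours with fewer than 7 contribute all they have.
Σ min(cᵢ, 7) = 1 + 1 + 7 + 7 + 3 + 6 + 6 + 7 + 7 + 1 = 46.
Draw number 46 + 1 = 47 must push one box to 8.

47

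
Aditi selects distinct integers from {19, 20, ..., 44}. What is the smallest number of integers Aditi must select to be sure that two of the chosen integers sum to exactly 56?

18

Group the elements by complementary pair {x, 56−x}: {19,37}, {20,36}, {21,35}, …, giving 9 two-element pairs, the single value 28 (it cannot pair with itself since the integers are distinct), and 7 integers whose partner 56−x falls outside [19,44].
Treating each of those 17 groups as a pigeonhole, one can pick one integer per group — 17 integers — with no two summing to 56.
The 18th integer lands in an occupied pair, forcing a sum of 56.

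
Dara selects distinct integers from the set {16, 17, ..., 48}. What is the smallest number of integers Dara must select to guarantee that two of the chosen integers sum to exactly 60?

Two chosen integers sum to 60 exactly when both halves of some pair {x, 60−x} with 16 ≤ x ≤ 60−x ≤ 44 are chosen — 14 such pairs.
The remaining 5 elements (those with no distinct partner in range) can never complete a 60-sum, so the worst case takes all of them and one from each pair: 5 + 14 = 19.
By pigeonhole, the 20th integer has to be the second member of some pair, so 19 + 1 = 20.

20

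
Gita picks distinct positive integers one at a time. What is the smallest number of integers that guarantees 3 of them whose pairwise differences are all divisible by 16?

33

Integers whose pairwise differences are multiples of 16 are exactly those sharing a remainder mod 16. The 16 residue classes mod 16 are the pigeonholes.
With 32 integers one could put 2 in each residue class and have no class reach 3.
The 33rd integer pushes some class to 3, so 16·2 + 1 = 33.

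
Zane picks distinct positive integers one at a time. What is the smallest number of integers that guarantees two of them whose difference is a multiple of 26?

27

Integers whose pairwise differences are multiples of 26 are exactly those sharing a remainder mod 26. Pigeonhole: the 26 residue classes mod 26 are the pigeonholes.
With 26 integers one could put 1 in each residue class and have no class reach 2.
The 27th integer pushes some class to 2, so 26·1 + 1 = 27.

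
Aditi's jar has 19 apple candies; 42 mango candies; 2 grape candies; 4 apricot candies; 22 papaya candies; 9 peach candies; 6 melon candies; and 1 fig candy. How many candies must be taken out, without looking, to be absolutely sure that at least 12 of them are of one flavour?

The 8 flavours are the holes; the candies drawn are the pigeons.
To avoid 12 of any one flavour, the worst case takes at most 11 of each flavour, or every candy of a flavour that has fewer than 11.
That gives 11 + 11 + 2 + 4 + 11 + 9 + 6 + 1 = 55 candies with no flavour reaching 12.
The next candy forces some flavour to 12, so 55 + 1 = 56.

56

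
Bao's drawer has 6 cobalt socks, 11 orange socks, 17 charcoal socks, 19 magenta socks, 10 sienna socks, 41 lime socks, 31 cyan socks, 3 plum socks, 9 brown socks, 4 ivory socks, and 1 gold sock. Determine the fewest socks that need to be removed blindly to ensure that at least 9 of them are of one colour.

71

Pigeonhole: put each drawn sock into a box by colour. The largest draw with every box below 9 takes min(count, 8) from each colour; colours with fewer than 8 contribute all they have.
Σ min(cᵢ, 8) = 6 + 8 + 8 + 8 + 8 + 8 + 8 + 3 + 8 + 4 + 1 = 70.
Draw number 70 + 1 = 71 must push one box to 9.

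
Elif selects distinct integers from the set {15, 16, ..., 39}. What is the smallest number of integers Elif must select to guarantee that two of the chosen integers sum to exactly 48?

Group the elements by complementary pair {x, 48−x}: {15,33}, {16,32}, {17,31}, …, giving 9 two-element pairs, the single value 24 (it cannot pair with itself since the integers are distinct), and 6 integers whose partner 48−x falls outside [15,39].
Treating each of those 16 groups as a pigeonhole, one can pick one integer per group — 16 integers — with no two summing to 48.
The 17th integer lands in an occupied pair, forcing a sum of 48.

17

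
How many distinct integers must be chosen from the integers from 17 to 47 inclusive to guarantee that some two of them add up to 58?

Group the elements by complementary pair {x, 58−x}: {17,41}, {18,40}, {19,39}, …, giving 12 two-element pairs; the single value 29 (it cannot pair with itself since the integers are distinct); and 6 integers whose partner 58−x falls outside [17,47].
Treating each of those 19 groups as a pigeonhole, one can pick one integer per group — 19 integers — with no two summing to 58.
The 20th integer lands in an occupied pair, forcing a sum of 58.

20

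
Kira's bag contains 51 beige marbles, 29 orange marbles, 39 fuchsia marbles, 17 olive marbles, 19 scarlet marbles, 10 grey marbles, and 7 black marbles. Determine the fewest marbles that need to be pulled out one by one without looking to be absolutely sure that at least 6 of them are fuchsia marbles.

In the worst case for collecting fuchsia marbles, every non-fuchsia marble comes out first.
There are 51 + 29 + 17 + 19 + 10 + 7 = 133 non-fuchsia marbles altogether.
After those, each further marble must be fuchsia, so 133 + 6 = 139 draws guarantee 6 fuchsia marbles.

139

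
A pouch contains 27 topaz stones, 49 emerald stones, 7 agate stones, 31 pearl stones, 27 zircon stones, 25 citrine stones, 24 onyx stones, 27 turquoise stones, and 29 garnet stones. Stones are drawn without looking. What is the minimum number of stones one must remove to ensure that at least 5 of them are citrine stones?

In the worst case for collecting citrine stones, every non-citrine stone comes out first.
There are 27 + 49 + 7 + 31 + 27 + 24 + 27 + 29 = 221 non-citrine stones altogether.
After those, each further stone must be citrine, so 221 + 5 = 226 draws guarantee 5 citrine stones.

226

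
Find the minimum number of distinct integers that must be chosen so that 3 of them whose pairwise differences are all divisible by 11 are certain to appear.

Integers whose pairwise differences are multiples of 11 are exactly those sharing a remainder mod 11. The 11 residue classes mod 11 are the pigeonholes.
With 22 integers one could put 2 in each residue class and have no class reach 3.
The 23rd integer pushes some class to 3, so 11·2 + 1 = 23.

23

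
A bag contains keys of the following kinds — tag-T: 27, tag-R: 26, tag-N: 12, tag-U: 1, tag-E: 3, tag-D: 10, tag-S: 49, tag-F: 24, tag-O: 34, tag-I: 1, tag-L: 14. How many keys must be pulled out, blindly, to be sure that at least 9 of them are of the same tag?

An adversary could hand out at most 8 keys per tag (tag-U, tag-E, tag-I run out sooner): 8 + 8 + 8 + 1 + 3 + 8 + 8 + 8 + 8 + 1 + 8 = 69 keys and still no tag has 9.
One more key lands in a tag already at 8, so 70 draws are enough and 69 are not.

70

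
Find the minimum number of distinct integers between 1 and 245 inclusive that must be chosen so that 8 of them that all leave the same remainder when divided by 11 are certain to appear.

78

By the pigeonhole principle, the 11 residue classes mod 11 are the pigeonholes.
With 77 integers one could put 7 in each residue class and have no class reach 8.
The 78th integer pushes some class to 8, so 11·7 + 1 = 78.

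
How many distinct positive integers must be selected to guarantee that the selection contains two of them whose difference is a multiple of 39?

Integers whose pairwise differences are multiples of 39 are exactly those sharing a remainder mod 39. By the pigeonhole principle, the 39 residue classes mod 39 are the pigeonholes.
With 39 integers one could put 1 in each residue class and have no class reach 2.
The 40th integer pushes some class to 2, so 39·1 + 1 = 40.

40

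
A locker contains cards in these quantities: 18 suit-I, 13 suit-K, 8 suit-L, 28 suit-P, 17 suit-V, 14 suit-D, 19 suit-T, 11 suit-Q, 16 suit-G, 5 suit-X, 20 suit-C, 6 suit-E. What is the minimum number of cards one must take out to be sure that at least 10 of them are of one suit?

101

The 12 suits are the holes; the cards drawn are the pigeons.
To avoid 10 of any one suit, the worst case takes at most 9 of each suit, or every card of a suit that has fewer than 9.
That gives 9 + 9 + 8 + 9 + 9 + 9 + 9 + 9 + 9 + 5 + 9 + 6 = 100 cards with no suit reaching 10.
The next card forces some suit to 10, so 100 + 1 = 101.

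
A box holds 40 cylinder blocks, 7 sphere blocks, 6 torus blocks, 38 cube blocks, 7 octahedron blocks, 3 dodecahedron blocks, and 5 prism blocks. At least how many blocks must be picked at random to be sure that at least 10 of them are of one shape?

47

By the pigeonhole principle, the 7 shapes are the holes; the blocks drawn are the pigeons.
To avoid 10 of any one shape, the worst case takes at most 9 of each shape, or every block of a shape that has fewer than 9.
That gives 9 + 7 + 6 + 9 + 7 + 3 + 5 = 46 blocks with no shape reaching 10.
The next block forces some shape to 10, so 46 + 1 = 47.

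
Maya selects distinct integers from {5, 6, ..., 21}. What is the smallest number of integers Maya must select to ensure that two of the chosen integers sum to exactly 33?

A set avoiding the sum 33 can contain at most one of each pair {x, 33−x}, plus the 7 elements whose complement lies outside the range.
The integers 5, …, 16 (12 of them) are such a set: any two sum to at least 5+6 = 11 and at most 15+16 = 31 < 33.
Any 13th integer completes one of the 5 pairs, so 13 choices force a sum of 33.

13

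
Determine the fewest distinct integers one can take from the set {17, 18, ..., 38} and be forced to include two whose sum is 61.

A set avoiding the sum 61 can contain at most one of each pair {x, 61−x}, plus the 6 elements whose complement lies outside the range.
The integers 17, …, 30 (14 of them) are such a set: any two sum to at least 17+18 = 35 and at most 29+30 = 59 < 61.
By the pigeonhole principle, any 15th integer completes one of the 8 pairs, so 15 choices force a sum of 61.

15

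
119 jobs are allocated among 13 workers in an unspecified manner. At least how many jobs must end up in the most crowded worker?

By the pigeonhole principle, the 13 workers are the holes and the 119 jobs are the pigeons.
If every worker held at most 9 jobs, the total would be at most 13 × 9 = 117, which is less than 119.
So some worker holds at least ⌈119/13⌉ = 10 jobs.

10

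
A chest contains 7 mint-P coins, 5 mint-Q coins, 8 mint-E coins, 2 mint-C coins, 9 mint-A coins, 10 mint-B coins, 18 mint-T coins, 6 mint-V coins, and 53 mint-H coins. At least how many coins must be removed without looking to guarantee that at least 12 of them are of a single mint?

70

Put each drawn coin into a box by mint. The largest draw with every box below 12 takes min(count, 11) from each mint; mints with fewer than 11 contribute all they have.
Σ min(cᵢ, 11) = 7 + 5 + 8 + 2 + 9 + 10 + 11 + 6 + 11 = 69.
Draw number 69 + 1 = 70 must push one box to 12.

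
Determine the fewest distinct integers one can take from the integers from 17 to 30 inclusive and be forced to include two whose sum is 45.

Two chosen integers sum to 45 exactly when both halves of some pair {x, 45−x} with 17 ≤ x ≤ 45−x ≤ 28 are chosen — 6 such pairs.
The remaining 2 elements (those with no distinct partner in range) can never complete a 45-sum, so the worst case takes all of them and one from each pair: 2 + 6 = 8.
By the pigeonhole principle, the 9th integer has to be the second member of some pair, so 8 + 1 = 9.

9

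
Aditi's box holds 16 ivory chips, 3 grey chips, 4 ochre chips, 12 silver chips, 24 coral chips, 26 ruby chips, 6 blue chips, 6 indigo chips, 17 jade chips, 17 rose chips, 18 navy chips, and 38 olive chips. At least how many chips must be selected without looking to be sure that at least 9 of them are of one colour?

An adversary could hand out at most 8 chips per colour (4 colours run out sooner): 8 + 3 + 4 + 8 + 8 + 8 + 6 + 6 + 8 + 8 + 8 + 8 = 83 chips and still no colour has 9.
By pigeonhole, one more chip lands in a colour already at 8, so 84 draws are enough and 83 are not.

84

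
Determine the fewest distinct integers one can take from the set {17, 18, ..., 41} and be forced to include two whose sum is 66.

Two chosen integers sum to 66 exactly when both halves of some pair {x, 66−x} with 25 ≤ x ≤ 66−x ≤ 41 are chosen — 8 such pairs.
The remaining 9 elements (those with no distinct partner in range) can never complete a 66-sum, so the worst case takes all of them and one from each pair: 9 + 8 = 17.
The 18th integer has to be the second member of some pair, so 17 + 1 = 18.

18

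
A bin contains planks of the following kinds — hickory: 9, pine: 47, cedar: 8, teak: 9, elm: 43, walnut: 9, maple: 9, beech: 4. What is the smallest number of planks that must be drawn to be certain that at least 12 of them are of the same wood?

71

By the pigeonhole principle, the 8 woods are the holes; the planks drawn are the pigeons.
To avoid 12 of any one wood, the worst case takes at most 11 of each wood, or every plank of a wood that has fewer than 11.
That gives 9 + 11 + 8 + 9 + 11 + 9 + 9 + 4 = 70 planks with no wood reaching 12.
The next plank forces some wood to 12, so 70 + 1 = 71.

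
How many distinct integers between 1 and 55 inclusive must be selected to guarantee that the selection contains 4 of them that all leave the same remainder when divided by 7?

By the pigeonhole principle, the 7 residue classes mod 7 are the pigeonholes.
With 21 integers one could put 3 in each residue class and have no class reach 4.
The 22nd integer pushes some class to 4, so 7·3 + 1 = 22.

22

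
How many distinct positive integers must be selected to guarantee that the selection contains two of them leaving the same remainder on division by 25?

The 25 residue classes mod 25 are the pigeonholes.
With 25 integers one could put 1 in each residue class and have no class reach 2.
The 26th integer pushes some class to 2, so 25·1 + 1 = 26.

26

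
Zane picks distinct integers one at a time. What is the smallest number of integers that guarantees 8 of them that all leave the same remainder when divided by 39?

The 39 residue classes mod 39 are the pigeonholes.
With 273 integers one could put 7 in each residue class and have no class reach 8.
The 274th integer pushes some class to 8, so 39·7 + 1 = 274.

274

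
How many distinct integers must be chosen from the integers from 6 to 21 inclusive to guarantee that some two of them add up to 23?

11

A set avoiding the sum 23 can contain at most one of each pair {x, 23−x}, plus the 4 elements whose complement lies outside the range.
The integers 12, …, 21 (10 of them) are such a set: any two sum to at least 12+13 = 25 > 23.
By the pigeonhole principle, any 11th integer completes one of the 6 pairs, so 11 choices force a sum of 23.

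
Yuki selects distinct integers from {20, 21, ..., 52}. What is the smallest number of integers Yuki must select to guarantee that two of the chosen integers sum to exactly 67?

Two chosen integers sum to 67 exactly when both halves of some pair {x, 67−x} with 20 ≤ x ≤ 67−x ≤ 47 are chosen — 14 such pairs.
The remaining 5 elements (those with no distinct partner in range) can never complete a 67-sum, so the worst case takes all of them and one from each pair: 5 + 14 = 19.
The 20th integer has to be the second member of some pair, so 19 + 1 = 20.

20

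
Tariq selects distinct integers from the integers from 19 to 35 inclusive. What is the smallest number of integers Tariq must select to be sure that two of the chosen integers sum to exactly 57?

11

A set avoiding the sum 57 can contain at most one of each pair {x, 57−x}, plus the 3 elements whose complement lies outside the range.
The integers 19, …, 28 (10 of them) are such a set: any two sum to at least 19+20 = 39 and at most 27+28 = 55 < 57.
Any 11th integer completes one of the 7 pairs, so 11 choices force a sum of 57.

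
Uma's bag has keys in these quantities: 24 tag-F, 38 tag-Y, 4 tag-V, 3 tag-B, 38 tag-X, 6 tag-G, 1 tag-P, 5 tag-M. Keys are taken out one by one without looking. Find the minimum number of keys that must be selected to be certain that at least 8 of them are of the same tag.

Pigeonhole: the 8 tags are the holes; the keys drawn are the pigeons.
To avoid 8 of any one tag, the worst case takes at most 7 of each tag, or every key of a tag that has fewer than 7.
That gives 7 + 7 + 4 + 3 + 7 + 6 + 1 + 5 = 40 keys with no tag reaching 8.
The next key forces some tag to 8, so 40 + 1 = 41.

41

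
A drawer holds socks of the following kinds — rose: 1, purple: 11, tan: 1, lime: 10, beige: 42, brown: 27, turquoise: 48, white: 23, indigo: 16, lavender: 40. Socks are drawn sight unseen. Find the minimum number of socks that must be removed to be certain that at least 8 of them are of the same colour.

59

Put each drawn sock into a box by colour. The largest draw with every box below 8 takes min(count, 7) from each colour; colours with fewer than 7 contribute all they have.
Σ min(cᵢ, 7) = 1 + 7 + 1 + 7 + 7 + 7 + 7 + 7 + 7 + 7 = 58.
Draw number 58 + 1 = 59 must push one box to 8.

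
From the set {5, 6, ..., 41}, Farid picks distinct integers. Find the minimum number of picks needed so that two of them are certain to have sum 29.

28

A set avoiding the sum 29 can contain at most one of each pair {x, 29−x}, plus the 17 elements whose complement lies outside the range.
The integers 15, …, 41 (27 of them) are such a set: any two sum to at least 15+16 = 31 > 29.
Pigeonhole: any 28th integer completes one of the 10 pairs, so 28 choices force a sum of 29.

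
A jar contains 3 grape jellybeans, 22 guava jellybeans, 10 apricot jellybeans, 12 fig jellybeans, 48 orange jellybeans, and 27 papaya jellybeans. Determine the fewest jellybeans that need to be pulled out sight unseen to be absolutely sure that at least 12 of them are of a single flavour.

The 6 flavours are the holes; the jellybeans drawn are the pigeons.
To avoid 12 of any one flavour, the worst case takes at most 11 of each flavour, or every jellybean of a flavour that has fewer than 11.
That gives 3 + 11 + 10 + 11 + 11 + 11 = 57 jellybeans with no flavour reaching 12.
The next jellybean forces some flavour to 12, so 57 + 1 = 58.

58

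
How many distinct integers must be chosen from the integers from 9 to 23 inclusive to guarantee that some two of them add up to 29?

10

Group the elements by complementary pair {x, 29−x}: {9,20}, {10,19}, {11,18}, …, giving 6 two-element pairs and 3 integers whose partner 29−x falls outside [9,23].
Pigeonhole: treating each of those 9 groups as a pigeonhole, one can pick one integer per group — 9 integers — with no two summing to 29.
The 10th integer lands in an occupied pair, forcing a sum of 29.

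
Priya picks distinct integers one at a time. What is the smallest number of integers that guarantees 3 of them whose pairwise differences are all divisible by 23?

47

Integers whose pairwise differences are multiples of 23 are exactly those sharing a remainder mod 23. By pigeonhole, the 23 residue classes mod 23 are the pigeonholes.
With 46 integers one could put 2 in each residue class and have no class reach 3.
The 47th integer pushes some class to 3, so 23·2 + 1 = 47.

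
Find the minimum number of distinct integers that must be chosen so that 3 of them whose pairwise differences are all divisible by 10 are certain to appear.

21

Integers whose pairwise differences are multiples of 10 are exactly those sharing a remainder mod 10. Pigeonhole: the 10 residue classes mod 10 are the pigeonholes.
With 20 integers one could put 2 in each residue class and have no class reach 3.
The 21st integer pushes some class to 3, so 10·2 + 1 = 21.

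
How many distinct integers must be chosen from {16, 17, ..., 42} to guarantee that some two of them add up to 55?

Group the elements by complementary pair {x, 55−x}: {16,39}, {17,38}, {18,37}, …, giving 12 two-element pairs and 3 integers whose partner 55−x falls outside [16,42].
By pigeonhole, treating each of those 15 groups as a pigeonhole, one can pick one integer per group — 15 integers — with no two summing to 55.
The 16th integer lands in an occupied pair, forcing a sum of 55.

16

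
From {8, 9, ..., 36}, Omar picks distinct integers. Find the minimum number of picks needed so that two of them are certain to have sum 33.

Two chosen integers sum to 33 exactly when both halves of some pair {x, 33−x} with 8 ≤ x ≤ 33−x ≤ 25 are chosen — 9 such pairs.
The remaining 11 elements (those with no distinct partner in range) can never complete a 33-sum, so the worst case takes all of them and one from each pair: 11 + 9 = 20.
By the pigeonhole principle, the 21st integer has to be the second member of some pair, so 20 + 1 = 21.

21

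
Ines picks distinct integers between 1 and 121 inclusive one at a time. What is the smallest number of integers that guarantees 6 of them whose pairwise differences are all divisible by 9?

Integers whose pairwise differences are multiples of 9 are exactly those sharing a remainder mod 9. By the pigeonhole principle, the 9 residue classes mod 9 are the pigeonholes.
With 45 integers one could put 5 in each residue class and have no class reach 6.
The 46th integer pushes some class to 6, so 9·5 + 1 = 46.

46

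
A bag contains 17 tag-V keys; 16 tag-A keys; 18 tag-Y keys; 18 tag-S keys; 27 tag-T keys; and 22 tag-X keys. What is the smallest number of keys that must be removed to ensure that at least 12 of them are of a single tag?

By pigeonhole, the 6 tags are the holes; the keys drawn are the pigeons.
To avoid 12 of any one tag, the worst case takes at most 11 of each tag.
That gives 11 + 11 + 11 + 11 + 11 + 11 = 66 keys with no tag reaching 12.
The next key forces some tag to 12, so 66 + 1 = 67.

67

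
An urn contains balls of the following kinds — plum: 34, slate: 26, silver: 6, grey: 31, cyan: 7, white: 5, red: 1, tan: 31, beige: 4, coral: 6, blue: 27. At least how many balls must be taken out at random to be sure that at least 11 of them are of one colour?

Put each drawn ball into a box by colour. The largest draw with every box below 11 takes min(count, 10) from each colour; colours with fewer than 10 contribute all they have.
Σ min(cᵢ, 10) = 10 + 10 + 6 + 10 + 7 + 5 + 1 + 10 + 4 + 6 + 10 = 79.
Draw number 79 + 1 = 80 must push one box to 11.

80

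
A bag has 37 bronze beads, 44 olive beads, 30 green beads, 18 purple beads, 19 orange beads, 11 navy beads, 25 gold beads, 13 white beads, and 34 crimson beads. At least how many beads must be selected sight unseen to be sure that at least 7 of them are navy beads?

In the worst case for collecting navy beads, every non-navy bead comes out first.
There are 37 + 44 + 30 + 18 + 19 + 25 + 13 + 34 = 220 non-navy beads altogether.
After those, each further bead must be navy, so 220 + 7 = 227 draws guarantee 7 navy beads.

227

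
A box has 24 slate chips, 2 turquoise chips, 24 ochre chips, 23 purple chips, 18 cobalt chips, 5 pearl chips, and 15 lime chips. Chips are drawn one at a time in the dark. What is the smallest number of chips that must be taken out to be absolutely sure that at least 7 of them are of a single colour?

An adversary could hand out at most 6 chips per colour (turquoise, pearl run out sooner): 6 + 2 + 6 + 6 + 6 + 5 + 6 = 37 chips and still no colour has 7.
By pigeonhole, one more chip lands in a colour already at 6, so 38 draws are enough and 37 are not.

38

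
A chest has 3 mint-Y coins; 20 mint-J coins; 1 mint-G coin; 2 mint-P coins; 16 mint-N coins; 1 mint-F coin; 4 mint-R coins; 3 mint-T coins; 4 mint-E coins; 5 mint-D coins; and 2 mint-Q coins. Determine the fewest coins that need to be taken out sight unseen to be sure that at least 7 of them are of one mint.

An adversary could hand out at most 6 coins per mint (9 mints run out sooner): 3 + 6 + 1 + 2 + 6 + 1 + 4 + 3 + 4 + 5 + 2 = 37 coins and still no mint has 7.
One more coin lands in a mint already at 6, so 38 draws are enough and 37 are not.

38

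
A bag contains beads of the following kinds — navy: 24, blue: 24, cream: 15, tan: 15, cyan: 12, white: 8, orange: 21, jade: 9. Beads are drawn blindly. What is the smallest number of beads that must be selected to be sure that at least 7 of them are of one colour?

49

An adversary could hand out at most 6 beads per colour: 6 + 6 + 6 + 6 + 6 + 6 + 6 + 6 = 48 beads and still no colour has 7.
By the pigeonhole principle, one more bead lands in a colour already at 6, so 49 draws are enough and 48 are not.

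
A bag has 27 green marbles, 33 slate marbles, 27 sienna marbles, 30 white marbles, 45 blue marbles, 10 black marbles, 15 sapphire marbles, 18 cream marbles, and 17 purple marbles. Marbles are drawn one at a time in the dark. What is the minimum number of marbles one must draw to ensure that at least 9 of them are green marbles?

204

In the worst case for collecting green marbles, every non-green marble comes out first.
There are 33 + 27 + 30 + 45 + 10 + 15 + 18 + 17 = 195 non-green marbles altogether.
After those, each further marble must be green, so 195 + 9 = 204 draws guarantee 9 green marbles.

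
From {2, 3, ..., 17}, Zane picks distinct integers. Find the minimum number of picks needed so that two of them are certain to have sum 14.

Group the elements by complementary pair {x, 14−x}: {2,12}, {3,11}, {4,10}, …, giving 5 two-element pairs, the single value 7 (it cannot pair with itself since the integers are distinct), and 5 integers whose partner 14−x falls outside [2,17].
Pigeonhole: treating each of those 11 groups as a pigeonhole, one can pick one integer per group — 11 integers — with no two summing to 14.
The 12th integer lands in an occupied pair, forcing a sum of 14.

12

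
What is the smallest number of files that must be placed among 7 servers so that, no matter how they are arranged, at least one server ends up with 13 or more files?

85

With 84 files one could put exactly 12 in each of the 7 servers, and no server would reach 13.
One more file must land in a server that already has 12, giving it 13.
So 7 × 12 + 1 = 85 files are required.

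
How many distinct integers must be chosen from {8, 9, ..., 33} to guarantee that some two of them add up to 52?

20

Group the elements by complementary pair {x, 52−x}: {19,33}, {20,32}, {21,31}, …, giving 7 two-element pairs, the single value 26 (it cannot pair with itself since the integers are distinct), and 11 integers whose partner 52−x falls outside [8,33].
Pigeonhole: treating each of those 19 groups as a pigeonhole, one can pick one integer per group — 19 integers — with no two summing to 52.
The 20th integer lands in an occupied pair, forcing a sum of 52.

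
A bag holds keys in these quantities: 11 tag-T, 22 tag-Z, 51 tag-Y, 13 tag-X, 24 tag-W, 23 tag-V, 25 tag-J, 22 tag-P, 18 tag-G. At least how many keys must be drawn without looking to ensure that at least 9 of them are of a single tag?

The 9 tags are the holes; the keys drawn are the pigeons.
To avoid 9 of any one tag, the worst case takes at most 8 of each tag.
That gives 8 + 8 + 8 + 8 + 8 + 8 + 8 + 8 + 8 = 72 keys with no tag reaching 9.
The next key forces some tag to 9, so 72 + 1 = 73.

73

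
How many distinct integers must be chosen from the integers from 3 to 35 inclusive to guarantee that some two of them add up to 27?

Two chosen integers sum to 27 exactly when both halves of some pair {x, 27−x} with 3 ≤ x ≤ 27−x ≤ 24 are chosen — 11 such pairs.
The remaining 11 elements (those with no distinct partner in range) can never complete a 27-sum, so the worst case takes all of them and one from each pair: 11 + 11 = 22.
Pigeonhole: the 23rd integer has to be the second member of some pair, so 22 + 1 = 23.

23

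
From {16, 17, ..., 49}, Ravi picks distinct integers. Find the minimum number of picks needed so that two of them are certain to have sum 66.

19

Group the elements by complementary pair {x, 66−x}: {17,49}, {18,48}, {19,47}, …, giving 16 two-element pairs, the single value 33 (it cannot pair with itself since the integers are distinct), and 1 integer whose partner 66−x falls outside [16,49].
Treating each of those 18 groups as a pigeonhole, one can pick one integer per group — 18 integers — with no two summing to 66.
The 19th integer lands in an occupied pair, forcing a sum of 66.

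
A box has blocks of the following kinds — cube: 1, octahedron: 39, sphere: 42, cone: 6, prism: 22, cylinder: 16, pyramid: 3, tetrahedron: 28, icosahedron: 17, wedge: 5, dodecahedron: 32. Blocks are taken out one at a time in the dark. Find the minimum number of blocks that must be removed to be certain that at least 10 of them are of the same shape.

An adversary could hand out at most 9 blocks per shape (4 shapes run out sooner): 1 + 9 + 9 + 6 + 9 + 9 + 3 + 9 + 9 + 5 + 9 = 78 blocks and still no shape has 10.
One more block lands in a shape already at 9, so 79 draws are enough and 78 are not.

79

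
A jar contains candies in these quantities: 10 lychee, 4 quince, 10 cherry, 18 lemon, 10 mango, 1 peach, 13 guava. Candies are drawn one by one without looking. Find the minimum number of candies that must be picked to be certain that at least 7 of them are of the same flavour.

36

An adversary could hand out at most 6 candies per flavour (quince, peach run out sooner): 6 + 4 + 6 + 6 + 6 + 1 + 6 = 35 candies and still no flavour has 7.
By pigeonhole, one more candy lands in a flavour already at 6, so 36 draws are enough and 35 are not.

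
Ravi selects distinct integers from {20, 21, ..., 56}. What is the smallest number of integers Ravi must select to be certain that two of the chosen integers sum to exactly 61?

27

Two chosen integers sum to 61 exactly when both halves of some pair {x, 61−x} with 20 ≤ x ≤ 61−x ≤ 41 are chosen — 11 such pairs.
The remaining 15 elements (those with no distinct partner in range) can never complete a 61-sum, so the worst case takes all of them and one from each pair: 15 + 11 = 26.
The 27th integer has to be the second member of some pair, so 26 + 1 = 27.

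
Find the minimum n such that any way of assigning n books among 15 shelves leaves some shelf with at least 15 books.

With 210 books one could put exactly 14 in each of the 15 shelves, and no shelf would reach 15.
One more book must land in a shelf that already has 14, giving it 15.
So 15 × 14 + 1 = 211 books are required.

211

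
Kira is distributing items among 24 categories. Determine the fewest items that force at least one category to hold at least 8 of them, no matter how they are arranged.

With 168 items one could put exactly 7 in each of the 24 categories, and no category would reach 8.
One more item must land in a category that already has 7, giving it 8.
So 24 × 7 + 1 = 169 items are required.

169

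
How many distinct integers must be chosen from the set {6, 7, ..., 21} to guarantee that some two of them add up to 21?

Group the elements by complementary pair {x, 21−x}: {6,15}, {7,14}, {8,13}, …, giving 5 two-element pairs and 6 integers whose partner 21−x falls outside [6,21].
By pigeonhole, treating each of those 11 groups as a pigeonhole, one can pick one integer per group — 11 integers — with no two summing to 21.
The 12th integer lands in an occupied pair, forcing a sum of 21.

12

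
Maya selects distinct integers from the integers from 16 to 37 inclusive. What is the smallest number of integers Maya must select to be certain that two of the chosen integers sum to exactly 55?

13

Group the elements by complementary pair {x, 55−x}: {18,37}, {19,36}, {20,35}, …, giving 10 two-element pairs and 2 integers whose partner 55−x falls outside [16,37].
Treating each of those 12 groups as a pigeonhole, one can pick one integer per group — 12 integers — with no two summing to 55.
The 13th integer lands in an occupied pair, forcing a sum of 55.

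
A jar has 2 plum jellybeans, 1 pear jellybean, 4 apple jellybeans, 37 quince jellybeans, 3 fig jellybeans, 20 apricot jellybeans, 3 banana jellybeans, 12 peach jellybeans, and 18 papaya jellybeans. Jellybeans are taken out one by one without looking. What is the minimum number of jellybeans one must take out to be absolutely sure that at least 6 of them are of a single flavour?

Put each drawn jellybean into a box by flavour. The largest draw with every box below 6 takes min(count, 5) from each flavour; flavours with fewer than 5 contribute all they have.
Σ min(cᵢ, 5) = 2 + 1 + 4 + 5 + 3 + 5 + 3 + 5 + 5 = 33.
Draw number 33 + 1 = 34 must push one box to 6.

34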